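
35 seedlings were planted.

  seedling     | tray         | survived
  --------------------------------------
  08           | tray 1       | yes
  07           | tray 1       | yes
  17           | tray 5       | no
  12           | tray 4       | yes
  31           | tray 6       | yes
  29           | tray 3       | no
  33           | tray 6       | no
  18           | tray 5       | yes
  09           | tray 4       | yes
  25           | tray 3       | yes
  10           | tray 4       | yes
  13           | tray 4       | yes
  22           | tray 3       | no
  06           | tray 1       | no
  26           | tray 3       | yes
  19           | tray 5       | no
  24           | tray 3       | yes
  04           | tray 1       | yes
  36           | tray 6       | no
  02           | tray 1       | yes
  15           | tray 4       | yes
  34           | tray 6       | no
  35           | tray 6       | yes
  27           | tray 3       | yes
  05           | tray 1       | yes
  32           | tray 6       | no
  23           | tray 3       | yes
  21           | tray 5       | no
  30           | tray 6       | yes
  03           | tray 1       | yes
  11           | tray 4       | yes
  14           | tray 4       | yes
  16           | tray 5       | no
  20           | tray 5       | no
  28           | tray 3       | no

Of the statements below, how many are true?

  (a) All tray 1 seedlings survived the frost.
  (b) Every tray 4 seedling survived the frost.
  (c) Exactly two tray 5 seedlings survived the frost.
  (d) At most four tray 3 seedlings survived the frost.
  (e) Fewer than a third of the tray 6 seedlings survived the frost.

1

(a) tray 1: |A| = 7, |A ∩ B| = 6; needs A ⊆ B, i.e. every element of A is in B (|A ∖ B| = 0) — false.
(b) tray 4: |A| = 7, |A ∩ B| = 7; needs A ⊆ B, i.e. every element of A is in B (|A ∖ B| = 0) — true.
(c) tray 5: |A| = 6, |A ∩ B| = 1; needs |A ∩ B| = 2 — false.
(d) tray 3: |A| = 8, |A ∩ B| = 5; needs |A ∩ B| ≤ 4 — false.
(e) tray 6: |A| = 7, |A ∩ B| = 3; needs |A ∩ B| / |A| < 1/3 — false.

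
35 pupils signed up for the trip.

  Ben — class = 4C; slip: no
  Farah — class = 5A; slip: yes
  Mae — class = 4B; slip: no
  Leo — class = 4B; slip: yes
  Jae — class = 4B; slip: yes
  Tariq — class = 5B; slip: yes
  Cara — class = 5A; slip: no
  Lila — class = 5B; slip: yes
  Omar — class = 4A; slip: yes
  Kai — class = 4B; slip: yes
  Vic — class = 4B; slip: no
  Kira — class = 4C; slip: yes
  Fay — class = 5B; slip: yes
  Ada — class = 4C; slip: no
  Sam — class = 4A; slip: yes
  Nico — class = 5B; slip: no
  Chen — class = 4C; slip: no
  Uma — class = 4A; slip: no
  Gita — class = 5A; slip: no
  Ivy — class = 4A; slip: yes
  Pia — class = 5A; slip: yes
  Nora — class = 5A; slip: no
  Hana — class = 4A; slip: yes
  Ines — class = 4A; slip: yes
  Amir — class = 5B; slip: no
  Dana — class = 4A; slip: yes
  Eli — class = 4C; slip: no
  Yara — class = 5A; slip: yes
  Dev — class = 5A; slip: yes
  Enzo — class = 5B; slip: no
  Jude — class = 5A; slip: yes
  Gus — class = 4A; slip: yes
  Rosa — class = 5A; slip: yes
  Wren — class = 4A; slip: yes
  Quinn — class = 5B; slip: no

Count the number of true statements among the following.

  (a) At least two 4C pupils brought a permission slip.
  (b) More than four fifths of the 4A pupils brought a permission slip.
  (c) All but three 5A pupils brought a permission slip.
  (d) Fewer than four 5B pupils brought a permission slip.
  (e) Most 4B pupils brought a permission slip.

(a) 4C: |A| = 5, |A ∩ B| = 1; needs |A ∩ B| ≥ 2 — false.
(b) 4A: |A| = 9, |A ∩ B| = 8; needs |A ∩ B| / |A| > 4/5 — true.
(c) 5A: |A| = 9, |A ∩ B| = 6; needs |A ∖ B| = 3 — true.
(d) 5B: |A| = 7, |A ∩ B| = 3; needs |A ∩ B| < 4 — true.
(e) 4B: |A| = 5, |A ∩ B| = 3; needs |A ∩ B| > |A ∖ B| — true.

4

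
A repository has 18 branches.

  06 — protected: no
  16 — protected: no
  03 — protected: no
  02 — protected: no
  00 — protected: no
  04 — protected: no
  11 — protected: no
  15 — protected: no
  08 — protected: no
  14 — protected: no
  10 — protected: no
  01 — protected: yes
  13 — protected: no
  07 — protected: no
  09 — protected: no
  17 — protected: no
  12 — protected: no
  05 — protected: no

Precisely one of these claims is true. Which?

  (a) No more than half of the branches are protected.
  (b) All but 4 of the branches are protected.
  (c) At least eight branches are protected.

|A| = 18, |A ∩ B| = 1, |A ∖ B| = 17.
(a) requires |A ∩ B| ≤ |A ∖ B|: true.
(b) requires |A ∖ B| = 4: false.
(c) requires |A ∩ B| ≥ 8: false.

(a)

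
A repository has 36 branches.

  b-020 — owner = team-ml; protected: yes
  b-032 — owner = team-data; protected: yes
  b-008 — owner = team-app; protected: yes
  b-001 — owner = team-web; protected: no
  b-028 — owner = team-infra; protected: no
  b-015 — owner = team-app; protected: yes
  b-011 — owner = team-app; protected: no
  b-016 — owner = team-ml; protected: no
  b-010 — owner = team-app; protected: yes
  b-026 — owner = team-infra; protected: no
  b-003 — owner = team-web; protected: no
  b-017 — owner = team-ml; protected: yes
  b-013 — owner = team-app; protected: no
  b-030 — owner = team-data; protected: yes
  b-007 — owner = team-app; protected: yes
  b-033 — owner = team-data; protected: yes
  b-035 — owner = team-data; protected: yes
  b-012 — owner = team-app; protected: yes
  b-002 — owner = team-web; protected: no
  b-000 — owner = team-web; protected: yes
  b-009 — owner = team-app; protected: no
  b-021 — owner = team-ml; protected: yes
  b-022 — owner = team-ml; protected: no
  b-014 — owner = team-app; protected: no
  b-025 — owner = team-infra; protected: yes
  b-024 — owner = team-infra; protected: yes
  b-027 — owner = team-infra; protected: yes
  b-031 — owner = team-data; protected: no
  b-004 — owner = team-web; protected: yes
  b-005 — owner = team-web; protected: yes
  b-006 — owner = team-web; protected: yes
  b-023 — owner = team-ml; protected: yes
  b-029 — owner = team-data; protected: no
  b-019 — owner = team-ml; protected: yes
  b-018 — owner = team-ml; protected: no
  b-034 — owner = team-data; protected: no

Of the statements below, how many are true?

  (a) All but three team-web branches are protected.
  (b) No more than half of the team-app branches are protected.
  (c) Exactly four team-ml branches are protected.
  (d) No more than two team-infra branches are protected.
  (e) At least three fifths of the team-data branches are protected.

1

(a) team-web: |A| = 7, |A ∩ B| = 4; needs |A ∖ B| = 3 — true.
(b) team-app: |A| = 9, |A ∩ B| = 5; needs |A ∩ B| ≤ |A ∖ B| — false.
(c) team-ml: |A| = 8, |A ∩ B| = 5; needs |A ∩ B| = 4 — false.
(d) team-infra: |A| = 5, |A ∩ B| = 3; needs |A ∩ B| ≤ 2 — false.
(e) team-data: |A| = 7, |A ∩ B| = 4; needs |A ∩ B| / |A| ≥ 3/5 — false.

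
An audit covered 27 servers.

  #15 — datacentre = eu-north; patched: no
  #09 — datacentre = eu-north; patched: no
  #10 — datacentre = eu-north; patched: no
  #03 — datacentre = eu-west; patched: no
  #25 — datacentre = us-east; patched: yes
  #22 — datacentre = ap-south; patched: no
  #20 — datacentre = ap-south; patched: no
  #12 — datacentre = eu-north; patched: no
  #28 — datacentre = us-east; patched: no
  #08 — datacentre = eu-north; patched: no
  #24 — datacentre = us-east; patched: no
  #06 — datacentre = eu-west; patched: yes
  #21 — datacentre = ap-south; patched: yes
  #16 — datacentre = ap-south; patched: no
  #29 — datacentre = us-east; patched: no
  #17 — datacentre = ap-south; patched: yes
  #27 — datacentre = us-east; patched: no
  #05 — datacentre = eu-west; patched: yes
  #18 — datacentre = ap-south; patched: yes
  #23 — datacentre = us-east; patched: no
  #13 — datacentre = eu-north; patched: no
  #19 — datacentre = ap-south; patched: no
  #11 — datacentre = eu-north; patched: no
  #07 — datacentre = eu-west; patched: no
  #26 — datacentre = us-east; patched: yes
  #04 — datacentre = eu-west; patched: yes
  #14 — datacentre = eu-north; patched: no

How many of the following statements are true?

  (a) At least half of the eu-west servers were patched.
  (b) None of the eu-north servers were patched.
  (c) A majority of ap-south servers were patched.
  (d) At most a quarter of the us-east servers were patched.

2

(a) eu-west: |A| = 5, |A ∩ B| = 3; needs |A ∩ B| ≥ |A ∖ B| — true.
(b) eu-north: |A| = 8, |A ∩ B| = 0; needs A ∩ B = ∅ (|A ∩ B| = 0) — true.
(c) ap-south: |A| = 7, |A ∩ B| = 3; needs |A ∩ B| > |A ∖ B| — false.
(d) us-east: |A| = 7, |A ∩ B| = 2; needs |A ∩ B| / |A| ≤ 1/4 — false.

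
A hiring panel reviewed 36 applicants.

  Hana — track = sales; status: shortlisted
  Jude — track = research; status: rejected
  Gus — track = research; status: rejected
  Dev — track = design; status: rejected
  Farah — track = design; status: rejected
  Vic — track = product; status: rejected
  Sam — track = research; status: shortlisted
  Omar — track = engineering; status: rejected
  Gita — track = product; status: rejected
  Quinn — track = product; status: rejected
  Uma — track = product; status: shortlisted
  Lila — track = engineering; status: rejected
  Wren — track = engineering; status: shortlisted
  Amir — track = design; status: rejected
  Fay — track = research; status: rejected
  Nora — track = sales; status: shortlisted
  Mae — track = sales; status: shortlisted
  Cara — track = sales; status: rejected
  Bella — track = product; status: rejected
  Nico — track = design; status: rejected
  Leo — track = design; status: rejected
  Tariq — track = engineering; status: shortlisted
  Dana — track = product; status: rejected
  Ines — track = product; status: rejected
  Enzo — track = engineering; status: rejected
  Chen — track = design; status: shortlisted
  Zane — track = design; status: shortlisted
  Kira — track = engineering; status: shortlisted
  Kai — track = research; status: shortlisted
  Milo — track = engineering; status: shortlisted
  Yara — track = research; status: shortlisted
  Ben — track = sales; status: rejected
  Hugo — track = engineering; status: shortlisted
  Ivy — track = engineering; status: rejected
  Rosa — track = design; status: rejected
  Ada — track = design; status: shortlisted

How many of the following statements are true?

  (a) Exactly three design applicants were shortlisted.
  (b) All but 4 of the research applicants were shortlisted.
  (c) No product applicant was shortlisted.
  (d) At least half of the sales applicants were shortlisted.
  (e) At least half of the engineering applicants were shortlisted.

3

(a) design: |A| = 9, |A ∩ B| = 3; needs |A ∩ B| = 3 — true.
(b) research: |A| = 6, |A ∩ B| = 3; needs |A ∖ B| = 4 — false.
(c) product: |A| = 7, |A ∩ B| = 1; needs A ∩ B = ∅ (|A ∩ B| = 0) — false.
(d) sales: |A| = 5, |A ∩ B| = 3; needs |A ∩ B| ≥ |A ∖ B| — true.
(e) engineering: |A| = 9, |A ∩ B| = 5; needs |A ∩ B| ≥ |A ∖ B| — true.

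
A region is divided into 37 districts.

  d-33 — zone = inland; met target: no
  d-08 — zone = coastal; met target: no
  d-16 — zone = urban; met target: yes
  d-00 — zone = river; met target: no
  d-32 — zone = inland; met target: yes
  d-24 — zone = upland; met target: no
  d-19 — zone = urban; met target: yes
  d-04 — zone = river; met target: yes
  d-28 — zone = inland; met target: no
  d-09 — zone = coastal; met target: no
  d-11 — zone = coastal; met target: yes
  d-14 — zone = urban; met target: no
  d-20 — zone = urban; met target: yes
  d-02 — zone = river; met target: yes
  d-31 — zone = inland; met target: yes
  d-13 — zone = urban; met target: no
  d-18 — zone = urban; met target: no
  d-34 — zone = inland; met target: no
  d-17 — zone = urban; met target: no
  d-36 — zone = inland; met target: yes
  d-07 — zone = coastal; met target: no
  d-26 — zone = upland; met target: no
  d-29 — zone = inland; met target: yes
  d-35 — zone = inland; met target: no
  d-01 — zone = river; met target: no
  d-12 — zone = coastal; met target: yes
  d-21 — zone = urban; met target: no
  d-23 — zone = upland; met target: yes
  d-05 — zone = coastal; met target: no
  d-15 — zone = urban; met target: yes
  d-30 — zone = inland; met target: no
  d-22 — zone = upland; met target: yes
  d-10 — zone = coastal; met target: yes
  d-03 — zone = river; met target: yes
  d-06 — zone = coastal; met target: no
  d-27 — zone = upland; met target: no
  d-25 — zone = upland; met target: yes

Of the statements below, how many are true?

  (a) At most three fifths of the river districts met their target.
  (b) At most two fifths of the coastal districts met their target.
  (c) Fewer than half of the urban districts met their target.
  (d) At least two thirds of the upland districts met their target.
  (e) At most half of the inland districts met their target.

4

(a) river: |A| = 5, |A ∩ B| = 3; needs |A ∩ B| / |A| ≤ 3/5 — true.
(b) coastal: |A| = 8, |A ∩ B| = 3; needs |A ∩ B| / |A| ≤ 2/5 — true.
(c) urban: |A| = 9, |A ∩ B| = 4; needs |A ∩ B| < |A ∖ B| — true.
(d) upland: |A| = 6, |A ∩ B| = 3; needs |A ∩ B| / |A| ≥ 2/3 — false.
(e) inland: |A| = 9, |A ∩ B| = 4; needs |A ∩ B| ≤ |A ∖ B| — true.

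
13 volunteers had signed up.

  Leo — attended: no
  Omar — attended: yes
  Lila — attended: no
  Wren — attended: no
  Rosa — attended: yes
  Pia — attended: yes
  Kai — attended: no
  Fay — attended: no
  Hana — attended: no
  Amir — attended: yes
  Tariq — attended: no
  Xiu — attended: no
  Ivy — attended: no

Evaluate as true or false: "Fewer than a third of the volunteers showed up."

True

Truth condition: |A ∩ B| / |A| < 1/3.
A (the restrictor) = {Leo, Omar, Lila, Wren, Rosa, Pia, Kai, Fay, Hana, Amir, Tariq, Xiu, Ivy}, |A| = 13.
A ∩ B = {Omar, Rosa, Pia, Amir}, so |A ∩ B| = 4.
A ∖ B = {Leo, Lila, Wren, Kai, Fay, Hana, Tariq, Xiu, Ivy}, so |A ∖ B| = 9.
|A ∩ B|/|A| = 4/13, so the statement is true.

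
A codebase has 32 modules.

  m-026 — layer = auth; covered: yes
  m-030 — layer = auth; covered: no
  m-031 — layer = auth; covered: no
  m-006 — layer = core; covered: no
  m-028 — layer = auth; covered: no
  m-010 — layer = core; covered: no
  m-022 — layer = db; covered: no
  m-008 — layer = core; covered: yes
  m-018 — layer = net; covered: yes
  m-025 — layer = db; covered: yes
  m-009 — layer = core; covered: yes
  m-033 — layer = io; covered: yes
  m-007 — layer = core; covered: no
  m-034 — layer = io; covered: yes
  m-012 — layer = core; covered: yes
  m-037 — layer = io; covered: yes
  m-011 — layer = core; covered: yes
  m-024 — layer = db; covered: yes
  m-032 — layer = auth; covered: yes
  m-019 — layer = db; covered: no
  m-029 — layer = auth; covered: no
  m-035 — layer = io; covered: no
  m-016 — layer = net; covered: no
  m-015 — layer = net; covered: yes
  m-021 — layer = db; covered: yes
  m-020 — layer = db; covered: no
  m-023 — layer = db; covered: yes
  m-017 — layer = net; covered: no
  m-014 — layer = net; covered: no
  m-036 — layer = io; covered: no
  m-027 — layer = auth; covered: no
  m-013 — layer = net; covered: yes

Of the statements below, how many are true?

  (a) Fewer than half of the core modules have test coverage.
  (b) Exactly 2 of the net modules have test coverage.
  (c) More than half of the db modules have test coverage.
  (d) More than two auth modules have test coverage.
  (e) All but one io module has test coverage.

1

(a) core: |A| = 7, |A ∩ B| = 4; needs |A ∩ B| < |A ∖ B| — false.
(b) net: |A| = 6, |A ∩ B| = 3; needs |A ∩ B| = 2 — false.
(c) db: |A| = 7, |A ∩ B| = 4; needs |A ∩ B| > |A ∖ B| — true.
(d) auth: |A| = 7, |A ∩ B| = 2; needs |A ∩ B| > 2 — false.
(e) io: |A| = 5, |A ∩ B| = 3; needs |A ∖ B| = 1 — false.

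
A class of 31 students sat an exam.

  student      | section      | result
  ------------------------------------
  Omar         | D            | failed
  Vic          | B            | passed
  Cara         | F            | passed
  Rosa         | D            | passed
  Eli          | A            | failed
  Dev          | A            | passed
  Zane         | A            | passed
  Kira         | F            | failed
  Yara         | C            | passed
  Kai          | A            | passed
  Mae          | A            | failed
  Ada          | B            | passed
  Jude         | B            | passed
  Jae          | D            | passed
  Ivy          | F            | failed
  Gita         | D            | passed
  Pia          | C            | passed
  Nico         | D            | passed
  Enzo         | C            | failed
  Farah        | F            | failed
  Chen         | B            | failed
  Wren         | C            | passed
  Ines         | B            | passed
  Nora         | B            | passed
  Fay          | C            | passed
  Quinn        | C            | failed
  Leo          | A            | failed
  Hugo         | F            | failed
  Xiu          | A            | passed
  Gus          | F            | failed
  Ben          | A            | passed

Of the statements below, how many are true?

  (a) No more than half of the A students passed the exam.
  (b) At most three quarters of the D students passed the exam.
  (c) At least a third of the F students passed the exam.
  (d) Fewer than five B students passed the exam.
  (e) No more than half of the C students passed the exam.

(a) A: |A| = 8, |A ∩ B| = 5; needs |A ∩ B| ≤ |A ∖ B| — false.
(b) D: |A| = 5, |A ∩ B| = 4; needs |A ∩ B| / |A| ≤ 3/4 — false.
(c) F: |A| = 6, |A ∩ B| = 1; needs |A ∩ B| / |A| ≥ 1/3 — false.
(d) B: |A| = 6, |A ∩ B| = 5; needs |A ∩ B| < 5 — false.
(e) C: |A| = 6, |A ∩ B| = 4; needs |A ∩ B| ≤ |A ∖ B| — false.

0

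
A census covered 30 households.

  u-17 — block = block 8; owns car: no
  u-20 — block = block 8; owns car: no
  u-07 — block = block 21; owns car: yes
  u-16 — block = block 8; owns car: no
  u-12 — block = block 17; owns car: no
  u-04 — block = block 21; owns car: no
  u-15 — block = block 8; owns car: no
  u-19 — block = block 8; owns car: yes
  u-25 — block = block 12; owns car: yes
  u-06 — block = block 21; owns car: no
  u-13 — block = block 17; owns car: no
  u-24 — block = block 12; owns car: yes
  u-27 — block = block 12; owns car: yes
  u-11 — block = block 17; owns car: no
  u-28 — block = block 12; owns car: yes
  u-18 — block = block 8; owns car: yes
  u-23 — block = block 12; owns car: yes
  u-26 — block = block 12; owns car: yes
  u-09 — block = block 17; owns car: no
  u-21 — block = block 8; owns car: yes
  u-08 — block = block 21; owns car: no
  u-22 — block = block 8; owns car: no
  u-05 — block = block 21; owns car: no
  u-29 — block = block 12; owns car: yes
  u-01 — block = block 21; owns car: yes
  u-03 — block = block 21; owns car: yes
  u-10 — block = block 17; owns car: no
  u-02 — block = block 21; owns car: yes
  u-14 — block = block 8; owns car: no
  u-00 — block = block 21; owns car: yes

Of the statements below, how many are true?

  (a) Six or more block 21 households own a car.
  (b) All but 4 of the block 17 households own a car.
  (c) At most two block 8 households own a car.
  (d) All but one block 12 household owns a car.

0

(a) block 21: |A| = 9, |A ∩ B| = 5; needs |A ∩ B| ≥ 6 — false.
(b) block 17: |A| = 5, |A ∩ B| = 0; needs |A ∖ B| = 4 — false.
(c) block 8: |A| = 9, |A ∩ B| = 3; needs |A ∩ B| ≤ 2 — false.
(d) block 12: |A| = 7, |A ∩ B| = 7; needs |A ∖ B| = 1 — false.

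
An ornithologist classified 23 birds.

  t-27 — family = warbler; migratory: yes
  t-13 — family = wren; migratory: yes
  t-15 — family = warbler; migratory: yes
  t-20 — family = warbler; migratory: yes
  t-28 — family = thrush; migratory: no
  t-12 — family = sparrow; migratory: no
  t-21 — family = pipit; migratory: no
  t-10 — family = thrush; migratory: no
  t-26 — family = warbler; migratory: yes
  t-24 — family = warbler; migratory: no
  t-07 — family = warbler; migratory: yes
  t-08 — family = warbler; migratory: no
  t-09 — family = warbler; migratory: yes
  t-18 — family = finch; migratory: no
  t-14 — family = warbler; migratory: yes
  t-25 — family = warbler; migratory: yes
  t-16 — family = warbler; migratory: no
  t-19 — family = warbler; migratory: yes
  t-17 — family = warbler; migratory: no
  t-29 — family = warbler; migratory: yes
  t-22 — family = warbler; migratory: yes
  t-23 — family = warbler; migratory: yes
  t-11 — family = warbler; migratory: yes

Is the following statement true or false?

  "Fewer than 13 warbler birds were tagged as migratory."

False

'Fewer than 13 warbler birds were tagged as migratory' holds iff |A ∩ B| < 13.
|A| = 17, |A ∩ B| = 13, |A ∖ B| = 4.
|A ∩ B| = 13, so the statement is false.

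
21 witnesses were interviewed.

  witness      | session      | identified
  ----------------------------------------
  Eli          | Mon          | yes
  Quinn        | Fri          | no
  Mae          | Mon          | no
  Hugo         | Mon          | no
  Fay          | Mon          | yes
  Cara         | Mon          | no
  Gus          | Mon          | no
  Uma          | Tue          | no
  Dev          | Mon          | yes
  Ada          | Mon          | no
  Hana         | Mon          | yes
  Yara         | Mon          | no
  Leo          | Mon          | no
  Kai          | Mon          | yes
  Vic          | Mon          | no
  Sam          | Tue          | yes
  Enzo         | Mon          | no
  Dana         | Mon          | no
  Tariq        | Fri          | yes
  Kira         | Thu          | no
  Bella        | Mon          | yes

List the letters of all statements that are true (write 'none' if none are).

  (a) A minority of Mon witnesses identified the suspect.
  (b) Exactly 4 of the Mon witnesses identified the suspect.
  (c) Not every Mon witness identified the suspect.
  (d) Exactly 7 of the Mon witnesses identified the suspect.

(a), (c)

|A| = 16, |A ∩ B| = 6, |A ∖ B| = 10.
(a) |A ∩ B| < |A ∖ B|: holds.
(b) |A ∩ B| = 4: fails.
(c) A ⊄ B (|A ∖ B| ≥ 1): holds.
(d) |A ∩ B| = 7: fails.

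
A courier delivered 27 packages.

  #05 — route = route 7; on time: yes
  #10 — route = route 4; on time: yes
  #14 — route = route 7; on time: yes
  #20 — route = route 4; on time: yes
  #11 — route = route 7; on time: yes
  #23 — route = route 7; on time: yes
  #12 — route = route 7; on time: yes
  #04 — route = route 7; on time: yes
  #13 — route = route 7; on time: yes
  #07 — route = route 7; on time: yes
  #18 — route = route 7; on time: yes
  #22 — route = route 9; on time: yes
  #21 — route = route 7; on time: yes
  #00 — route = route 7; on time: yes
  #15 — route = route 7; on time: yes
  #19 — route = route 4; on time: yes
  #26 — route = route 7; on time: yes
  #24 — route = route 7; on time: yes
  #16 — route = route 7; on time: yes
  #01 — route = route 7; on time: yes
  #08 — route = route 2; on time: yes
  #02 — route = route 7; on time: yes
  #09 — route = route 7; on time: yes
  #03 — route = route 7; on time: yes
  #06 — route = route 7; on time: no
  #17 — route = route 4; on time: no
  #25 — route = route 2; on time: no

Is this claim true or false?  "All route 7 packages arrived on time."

Truth condition: A ⊆ B, i.e. every element of A is in B (|A ∖ B| = 0).
|A| = 20, |A ∩ B| = 19, |A ∖ B| = 1.
So the statement is false.

False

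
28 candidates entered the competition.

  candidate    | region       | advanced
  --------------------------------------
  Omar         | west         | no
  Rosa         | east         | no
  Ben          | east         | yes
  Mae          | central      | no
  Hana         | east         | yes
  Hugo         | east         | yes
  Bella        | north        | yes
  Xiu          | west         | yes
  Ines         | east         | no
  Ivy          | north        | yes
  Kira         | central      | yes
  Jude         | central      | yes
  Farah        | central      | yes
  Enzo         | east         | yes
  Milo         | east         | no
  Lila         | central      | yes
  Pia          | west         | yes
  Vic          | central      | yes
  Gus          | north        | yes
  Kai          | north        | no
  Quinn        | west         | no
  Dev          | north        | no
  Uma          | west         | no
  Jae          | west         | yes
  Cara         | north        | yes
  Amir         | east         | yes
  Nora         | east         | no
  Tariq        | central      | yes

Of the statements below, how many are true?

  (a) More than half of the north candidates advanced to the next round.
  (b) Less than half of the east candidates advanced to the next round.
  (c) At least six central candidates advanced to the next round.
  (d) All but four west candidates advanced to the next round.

2

(a) north: |A| = 6, |A ∩ B| = 4; needs |A ∩ B| > |A ∖ B| — true.
(b) east: |A| = 9, |A ∩ B| = 5; needs |A ∩ B| < |A ∖ B| — false.
(c) central: |A| = 7, |A ∩ B| = 6; needs |A ∩ B| ≥ 6 — true.
(d) west: |A| = 6, |A ∩ B| = 3; needs |A ∖ B| = 4 — false.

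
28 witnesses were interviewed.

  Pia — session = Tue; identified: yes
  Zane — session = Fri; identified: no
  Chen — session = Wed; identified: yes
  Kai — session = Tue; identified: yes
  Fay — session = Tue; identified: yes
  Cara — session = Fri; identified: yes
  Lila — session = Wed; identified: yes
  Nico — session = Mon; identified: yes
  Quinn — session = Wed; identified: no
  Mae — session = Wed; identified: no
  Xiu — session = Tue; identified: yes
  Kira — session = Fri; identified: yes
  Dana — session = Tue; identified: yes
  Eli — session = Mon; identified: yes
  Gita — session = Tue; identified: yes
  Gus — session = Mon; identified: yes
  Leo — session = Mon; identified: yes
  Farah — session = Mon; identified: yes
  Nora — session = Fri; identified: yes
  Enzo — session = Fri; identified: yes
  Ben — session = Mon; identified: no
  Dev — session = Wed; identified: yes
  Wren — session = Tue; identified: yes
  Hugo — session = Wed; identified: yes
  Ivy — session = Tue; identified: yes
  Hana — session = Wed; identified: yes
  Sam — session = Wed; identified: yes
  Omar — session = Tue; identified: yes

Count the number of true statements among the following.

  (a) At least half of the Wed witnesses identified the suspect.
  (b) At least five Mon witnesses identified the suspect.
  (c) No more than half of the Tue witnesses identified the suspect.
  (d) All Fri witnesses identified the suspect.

2

(a) Wed: |A| = 8, |A ∩ B| = 6; needs |A ∩ B| ≥ |A ∖ B| — true.
(b) Mon: |A| = 6, |A ∩ B| = 5; needs |A ∩ B| ≥ 5 — true.
(c) Tue: |A| = 9, |A ∩ B| = 9; needs |A ∩ B| ≤ |A ∖ B| — false.
(d) Fri: |A| = 5, |A ∩ B| = 4; needs A ⊆ B, i.e. every element of A is in B (|A ∖ B| = 0) — false.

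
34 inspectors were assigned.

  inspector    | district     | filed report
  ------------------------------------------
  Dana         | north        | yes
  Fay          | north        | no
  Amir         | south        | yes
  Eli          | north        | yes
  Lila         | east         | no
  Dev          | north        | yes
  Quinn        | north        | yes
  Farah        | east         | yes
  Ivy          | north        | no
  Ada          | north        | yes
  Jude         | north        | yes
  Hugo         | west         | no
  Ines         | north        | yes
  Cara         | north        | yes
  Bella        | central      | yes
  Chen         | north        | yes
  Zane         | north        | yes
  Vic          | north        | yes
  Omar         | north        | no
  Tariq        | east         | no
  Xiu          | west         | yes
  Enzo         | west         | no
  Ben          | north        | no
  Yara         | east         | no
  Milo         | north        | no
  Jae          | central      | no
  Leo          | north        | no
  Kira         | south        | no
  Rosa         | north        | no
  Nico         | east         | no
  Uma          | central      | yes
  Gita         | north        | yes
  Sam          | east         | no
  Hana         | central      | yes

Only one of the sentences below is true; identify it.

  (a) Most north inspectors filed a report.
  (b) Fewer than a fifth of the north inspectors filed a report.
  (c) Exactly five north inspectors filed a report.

|A| = 19, |A ∩ B| = 12, |A ∖ B| = 7.
(a) requires |A ∩ B| > |A ∖ B|: true.
(b) requires |A ∩ B| / |A| < 1/5: false.
(c) requires |A ∩ B| = 5: false.

(a)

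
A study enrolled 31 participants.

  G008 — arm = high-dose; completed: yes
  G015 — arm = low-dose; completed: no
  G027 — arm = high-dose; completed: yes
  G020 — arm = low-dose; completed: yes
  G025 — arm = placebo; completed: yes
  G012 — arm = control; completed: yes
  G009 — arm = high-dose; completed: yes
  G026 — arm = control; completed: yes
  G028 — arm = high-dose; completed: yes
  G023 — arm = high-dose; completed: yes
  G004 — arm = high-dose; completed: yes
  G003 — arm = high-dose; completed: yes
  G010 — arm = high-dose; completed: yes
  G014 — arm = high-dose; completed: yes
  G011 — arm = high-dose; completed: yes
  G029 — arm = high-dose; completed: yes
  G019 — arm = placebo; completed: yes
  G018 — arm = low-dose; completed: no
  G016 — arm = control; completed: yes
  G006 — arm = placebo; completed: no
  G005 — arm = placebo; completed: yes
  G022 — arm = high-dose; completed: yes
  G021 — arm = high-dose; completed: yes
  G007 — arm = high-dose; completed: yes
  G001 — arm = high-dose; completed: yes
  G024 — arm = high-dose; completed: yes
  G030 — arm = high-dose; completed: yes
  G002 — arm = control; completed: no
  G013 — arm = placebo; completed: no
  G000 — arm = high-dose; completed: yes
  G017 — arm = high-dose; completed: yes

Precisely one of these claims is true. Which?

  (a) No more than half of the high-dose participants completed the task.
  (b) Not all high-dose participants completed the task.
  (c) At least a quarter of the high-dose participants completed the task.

(c)

|A| = 19, |A ∩ B| = 19, |A ∖ B| = 0.
(a) requires |A ∩ B| ≤ |A ∖ B|: false.
(b) requires A ⊄ B (|A ∖ B| ≥ 1): false.
(c) requires |A ∩ B| / |A| ≥ 1/4: true.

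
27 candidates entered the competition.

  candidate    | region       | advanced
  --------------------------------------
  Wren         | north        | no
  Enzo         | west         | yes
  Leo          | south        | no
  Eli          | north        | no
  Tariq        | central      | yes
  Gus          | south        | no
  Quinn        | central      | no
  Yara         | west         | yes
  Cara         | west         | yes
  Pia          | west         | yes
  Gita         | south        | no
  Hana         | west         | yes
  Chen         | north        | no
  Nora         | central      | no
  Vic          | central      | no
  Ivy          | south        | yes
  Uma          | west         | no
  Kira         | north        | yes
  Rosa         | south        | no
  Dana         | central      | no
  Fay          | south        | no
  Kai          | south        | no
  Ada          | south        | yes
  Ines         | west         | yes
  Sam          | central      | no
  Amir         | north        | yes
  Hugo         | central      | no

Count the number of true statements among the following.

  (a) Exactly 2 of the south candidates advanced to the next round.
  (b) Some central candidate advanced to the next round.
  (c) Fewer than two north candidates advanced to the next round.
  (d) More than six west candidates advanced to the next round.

(a) south: |A| = 8, |A ∩ B| = 2; needs |A ∩ B| = 2 — true.
(b) central: |A| = 7, |A ∩ B| = 1; needs A ∩ B ≠ ∅ (|A ∩ B| ≥ 1) — true.
(c) north: |A| = 5, |A ∩ B| = 2; needs |A ∩ B| < 2 — false.
(d) west: |A| = 7, |A ∩ B| = 6; needs |A ∩ B| > 6 — false.

2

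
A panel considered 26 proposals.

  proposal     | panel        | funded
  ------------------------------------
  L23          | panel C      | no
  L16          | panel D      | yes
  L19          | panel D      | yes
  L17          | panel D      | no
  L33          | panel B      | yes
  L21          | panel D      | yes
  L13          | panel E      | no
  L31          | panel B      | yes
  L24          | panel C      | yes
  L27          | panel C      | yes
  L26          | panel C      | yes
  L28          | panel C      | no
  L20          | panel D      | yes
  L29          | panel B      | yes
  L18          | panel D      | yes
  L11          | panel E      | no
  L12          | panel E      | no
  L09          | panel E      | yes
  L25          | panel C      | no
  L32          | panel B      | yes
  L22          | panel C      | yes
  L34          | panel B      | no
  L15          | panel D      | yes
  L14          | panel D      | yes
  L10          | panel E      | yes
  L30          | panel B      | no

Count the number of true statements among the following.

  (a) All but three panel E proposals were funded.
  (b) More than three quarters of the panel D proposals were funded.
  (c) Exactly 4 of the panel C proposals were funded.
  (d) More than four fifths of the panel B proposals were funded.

(a) panel E: |A| = 5, |A ∩ B| = 2; needs |A ∖ B| = 3 — true.
(b) panel D: |A| = 8, |A ∩ B| = 7; needs |A ∩ B| / |A| > 3/4 — true.
(c) panel C: |A| = 7, |A ∩ B| = 4; needs |A ∩ B| = 4 — true.
(d) panel B: |A| = 6, |A ∩ B| = 4; needs |A ∩ B| / |A| > 4/5 — false.

3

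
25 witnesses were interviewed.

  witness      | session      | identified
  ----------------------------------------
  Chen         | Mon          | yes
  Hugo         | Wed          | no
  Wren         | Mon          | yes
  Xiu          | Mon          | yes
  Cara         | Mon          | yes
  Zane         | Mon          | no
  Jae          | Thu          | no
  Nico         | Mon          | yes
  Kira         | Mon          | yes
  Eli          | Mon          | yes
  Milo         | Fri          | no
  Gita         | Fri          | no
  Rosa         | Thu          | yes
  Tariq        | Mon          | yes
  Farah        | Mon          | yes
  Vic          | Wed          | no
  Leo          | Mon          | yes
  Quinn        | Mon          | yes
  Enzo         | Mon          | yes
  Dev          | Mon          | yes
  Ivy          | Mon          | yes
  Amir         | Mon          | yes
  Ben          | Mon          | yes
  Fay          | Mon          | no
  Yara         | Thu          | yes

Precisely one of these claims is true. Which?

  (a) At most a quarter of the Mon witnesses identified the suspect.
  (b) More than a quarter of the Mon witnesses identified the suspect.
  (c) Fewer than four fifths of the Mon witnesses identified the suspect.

(b)

|A| = 18, |A ∩ B| = 16, |A ∖ B| = 2.
(a) requires |A ∩ B| / |A| ≤ 1/4: false.
(b) requires |A ∩ B| / |A| > 1/4: true.
(c) requires |A ∩ B| / |A| < 4/5: false.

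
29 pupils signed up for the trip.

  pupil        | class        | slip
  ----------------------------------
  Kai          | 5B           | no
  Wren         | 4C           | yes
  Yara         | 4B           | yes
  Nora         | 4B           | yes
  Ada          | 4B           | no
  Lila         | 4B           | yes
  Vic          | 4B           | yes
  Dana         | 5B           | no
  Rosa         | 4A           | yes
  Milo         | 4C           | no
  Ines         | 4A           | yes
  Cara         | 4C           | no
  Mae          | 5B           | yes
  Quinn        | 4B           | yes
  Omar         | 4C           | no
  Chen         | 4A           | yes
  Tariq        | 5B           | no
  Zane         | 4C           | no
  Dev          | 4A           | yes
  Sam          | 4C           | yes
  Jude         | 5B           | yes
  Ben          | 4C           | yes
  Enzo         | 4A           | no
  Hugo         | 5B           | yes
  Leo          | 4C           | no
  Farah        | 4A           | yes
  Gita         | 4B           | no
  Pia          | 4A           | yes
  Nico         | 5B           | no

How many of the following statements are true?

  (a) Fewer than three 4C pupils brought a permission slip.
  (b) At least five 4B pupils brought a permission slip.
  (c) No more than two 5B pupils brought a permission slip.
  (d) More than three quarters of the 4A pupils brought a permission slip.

(a) 4C: |A| = 8, |A ∩ B| = 3; needs |A ∩ B| < 3 — false.
(b) 4B: |A| = 7, |A ∩ B| = 5; needs |A ∩ B| ≥ 5 — true.
(c) 5B: |A| = 7, |A ∩ B| = 3; needs |A ∩ B| ≤ 2 — false.
(d) 4A: |A| = 7, |A ∩ B| = 6; needs |A ∩ B| / |A| > 3/4 — true.

2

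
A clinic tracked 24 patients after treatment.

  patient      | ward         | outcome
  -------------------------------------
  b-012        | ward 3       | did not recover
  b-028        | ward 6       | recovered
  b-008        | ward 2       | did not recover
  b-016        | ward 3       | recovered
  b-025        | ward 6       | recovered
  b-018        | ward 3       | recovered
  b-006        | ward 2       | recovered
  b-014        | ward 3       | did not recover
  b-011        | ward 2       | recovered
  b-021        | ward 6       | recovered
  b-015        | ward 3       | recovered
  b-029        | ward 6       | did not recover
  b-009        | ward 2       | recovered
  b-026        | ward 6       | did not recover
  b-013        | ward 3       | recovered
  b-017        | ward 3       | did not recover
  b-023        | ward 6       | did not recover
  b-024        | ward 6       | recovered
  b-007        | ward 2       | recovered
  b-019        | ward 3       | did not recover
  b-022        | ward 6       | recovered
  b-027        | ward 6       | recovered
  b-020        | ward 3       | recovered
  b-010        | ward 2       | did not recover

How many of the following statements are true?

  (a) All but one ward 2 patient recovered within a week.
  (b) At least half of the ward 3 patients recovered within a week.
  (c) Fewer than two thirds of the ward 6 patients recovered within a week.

(a) ward 2: |A| = 6, |A ∩ B| = 4; needs |A ∖ B| = 1 — false.
(b) ward 3: |A| = 9, |A ∩ B| = 5; needs |A ∩ B| ≥ |A ∖ B| — true.
(c) ward 6: |A| = 9, |A ∩ B| = 6; needs |A ∩ B| / |A| < 2/3 — false.

1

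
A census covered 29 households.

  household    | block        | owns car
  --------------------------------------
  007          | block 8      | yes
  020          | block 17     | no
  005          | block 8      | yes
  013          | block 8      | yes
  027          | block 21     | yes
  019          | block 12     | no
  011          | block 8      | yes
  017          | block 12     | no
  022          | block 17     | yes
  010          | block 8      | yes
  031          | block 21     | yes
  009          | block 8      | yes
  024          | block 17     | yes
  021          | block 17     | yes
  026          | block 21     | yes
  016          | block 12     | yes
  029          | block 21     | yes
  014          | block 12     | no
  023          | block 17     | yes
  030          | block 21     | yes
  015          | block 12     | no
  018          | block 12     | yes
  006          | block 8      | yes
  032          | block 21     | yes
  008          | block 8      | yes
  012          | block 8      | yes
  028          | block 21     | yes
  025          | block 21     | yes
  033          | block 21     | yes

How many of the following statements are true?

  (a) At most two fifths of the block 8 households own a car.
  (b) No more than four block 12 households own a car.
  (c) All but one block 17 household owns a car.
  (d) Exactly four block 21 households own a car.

(a) block 8: |A| = 9, |A ∩ B| = 9; needs |A ∩ B| / |A| ≤ 2/5 — false.
(b) block 12: |A| = 6, |A ∩ B| = 2; needs |A ∩ B| ≤ 4 — true.
(c) block 17: |A| = 5, |A ∩ B| = 4; needs |A ∖ B| = 1 — true.
(d) block 21: |A| = 9, |A ∩ B| = 9; needs |A ∩ B| = 4 — false.

2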